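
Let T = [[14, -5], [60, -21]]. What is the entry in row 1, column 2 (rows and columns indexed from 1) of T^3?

Characteristic polynomial: r^2 + 7r + 6 = (r + 1)(r + 6), so the eigenvalues are -6, -1.
r=-1: eigenvector (1, 3).
r=-6: eigenvector (1, 4).
P = [[1, 1], [3, 4]], D = diag(-1, -6), P⁻¹ = [[4, -1], [-3, 1]].
T³ = P·diag(-1, -216)·P⁻¹ = [[644, -215], [2580, -861]].
The requested entry is -215.

-215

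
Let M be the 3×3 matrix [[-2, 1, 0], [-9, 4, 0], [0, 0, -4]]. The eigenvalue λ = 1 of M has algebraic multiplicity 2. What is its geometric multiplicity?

1

M − 1I = [[-3, 1, 0], [-9, 3, 0], [0, 0, -5]].
This matrix has rank 2, so its null space has dimension 3 − 2 = 1.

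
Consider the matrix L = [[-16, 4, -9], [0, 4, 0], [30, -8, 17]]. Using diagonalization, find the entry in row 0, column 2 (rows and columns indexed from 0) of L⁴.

-45

Characteristic polynomial: t^3 - 5t^2 + 2t + 8 = (t - 4)(t - 2)(t + 1), so the eigenvalues are -1, 2, 4.
t=2: eigenvector (-1, 0, 2).
t=4: eigenvector (2, 1, -4).
t=-1: eigenvector (-3, 0, 5).
P = [[-1, 2, -3], [0, 1, 0], [2, -4, 5]], D = diag(2, 4, -1), P⁻¹ = [[5, 2, 3], [0, 1, 0], [-2, 0, -1]].
L⁴ = P·diag(16, 256, 1)·P⁻¹ = [[-74, 480, -45], [0, 256, 0], [150, -960, 91]].
The requested entry is -45.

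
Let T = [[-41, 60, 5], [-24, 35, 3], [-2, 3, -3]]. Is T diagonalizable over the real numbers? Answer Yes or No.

No

Characteristic polynomial: p(μ) = μ^3 + 9μ^2 + 24μ + 16 = (μ + 1)(μ + 4)^2.
μ = -4 has algebraic multiplicity 2; rank(T + 4I) = 2, so geometric multiplicity = 1.
Geometric multiplicity < algebraic multiplicity, so T is not diagonalizable.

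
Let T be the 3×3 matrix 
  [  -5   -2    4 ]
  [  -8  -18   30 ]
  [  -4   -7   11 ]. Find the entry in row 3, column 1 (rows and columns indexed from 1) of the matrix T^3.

Characteristic polynomial: s^3 + 12s^2 + 47s + 60 = (s + 3)(s + 4)(s + 5), so the eigenvalues are -5, -4, -3.
s=-5: eigenvector (1, 4, 2).
s=-3: eigenvector (0, -2, -1).
s=-4: eigenvector (2, 1, 1).
P = [[1, 0, 2], [4, -2, 1], [2, -1, 1]], D = diag(-5, -3, -4), P⁻¹ = [[1, 2, -4], [2, 3, -7], [0, -1, 2]].
T³ = P·diag(-125, -27, -64)·P⁻¹ = [[-125, -122, 244], [-392, -774, 1494], [-196, -355, 683]].
The requested entry is -196.

-196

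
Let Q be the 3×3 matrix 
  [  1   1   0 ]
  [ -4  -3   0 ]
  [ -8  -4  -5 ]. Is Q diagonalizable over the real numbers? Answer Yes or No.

Characteristic polynomial: p(t) = t^3 + 7t^2 + 11t + 5 = (t + 1)^2(t + 5).
t = -1 has algebraic multiplicity 2; rank(Q + 1I) = 2, so geometric multiplicity = 1.
Geometric multiplicity < algebraic multiplicity, so Q is not diagonalizable.

No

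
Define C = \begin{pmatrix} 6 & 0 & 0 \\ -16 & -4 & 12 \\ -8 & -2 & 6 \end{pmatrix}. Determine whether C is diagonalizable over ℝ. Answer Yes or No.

Yes

Characteristic polynomial: p(r) = r^3 - 8r^2 + 12r = r(r - 6)(r - 2).
All 3 eigenvalues are distinct, so C is diagonalizable.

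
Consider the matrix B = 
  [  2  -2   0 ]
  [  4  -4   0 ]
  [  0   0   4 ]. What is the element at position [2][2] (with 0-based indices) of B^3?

Characteristic polynomial: s^3 - 2s^2 - 8s = s(s - 4)(s + 2), so the eigenvalues are -2, 0, 4.
s=-2: eigenvector (-1, -2, 0).
s=0: eigenvector (1, 1, 0).
s=4: eigenvector (0, 0, 1).
P = [[-1, 1, 0], [-2, 1, 0], [0, 0, 1]], D = diag(-2, 0, 4), P⁻¹ = [[1, -1, 0], [2, -1, 0], [0, 0, 1]].
B³ = P·diag(-8, 0, 64)·P⁻¹ = [[8, -8, 0], [16, -16, 0], [0, 0, 64]].
The requested entry is 64.

64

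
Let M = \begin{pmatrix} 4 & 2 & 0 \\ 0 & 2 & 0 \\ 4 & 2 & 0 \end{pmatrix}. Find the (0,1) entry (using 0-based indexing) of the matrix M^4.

Characteristic polynomial: r^3 - 6r^2 + 8r = r(r - 4)(r - 2), so the eigenvalues are 0, 2, 4.
r=4: eigenvector (1, 0, 1).
r=2: eigenvector (-1, 1, -1).
r=0: eigenvector (0, 0, 1).
P = [[1, -1, 0], [0, 1, 0], [1, -1, 1]], D = diag(4, 2, 0), P⁻¹ = [[1, 1, 0], [0, 1, 0], [-1, 0, 1]].
M⁴ = P·diag(256, 16, 0)·P⁻¹ = [[256, 240, 0], [0, 16, 0], [256, 240, 0]].
The requested entry is 240.

240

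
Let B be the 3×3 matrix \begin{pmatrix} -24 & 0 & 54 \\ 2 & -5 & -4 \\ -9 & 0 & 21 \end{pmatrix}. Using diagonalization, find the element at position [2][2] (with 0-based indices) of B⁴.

Characteristic polynomial: s^3 + 8s^2 - 3s - 90 = (s - 3)(s + 5)(s + 6), so the eigenvalues are -6, -5, 3.
s=-5: eigenvector (0, 1, 0).
s=-6: eigenvector (3, -2, 1).
s=3: eigenvector (2, 0, 1).
P = [[0, 3, 2], [1, -2, 0], [0, 1, 1]], D = diag(-5, -6, 3), P⁻¹ = [[2, 1, -4], [1, 0, -2], [-1, 0, 3]].
B⁴ = P·diag(625, 1296, 81)·P⁻¹ = [[3726, 0, -7290], [-1342, 625, 2684], [1215, 0, -2349]].
The requested entry is -2349.

-2349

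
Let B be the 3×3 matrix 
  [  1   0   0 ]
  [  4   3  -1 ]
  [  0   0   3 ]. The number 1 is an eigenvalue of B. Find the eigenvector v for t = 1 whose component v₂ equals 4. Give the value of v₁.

B − 1I = [[0, 0, 0], [4, 2, -1], [0, 0, 2]].
Solving (B − 1I)v = 0 gives the eigenspace spanned by (-2, 4, 0).
With v₂ = 4, v = (-2, 4, 0), so v₁ = -2.

-2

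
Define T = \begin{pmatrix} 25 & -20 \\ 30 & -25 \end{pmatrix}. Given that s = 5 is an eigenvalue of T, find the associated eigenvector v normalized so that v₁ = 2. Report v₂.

2

T − 5I = [[20, -20], [30, -30]].
Solving (T − 5I)v = 0 gives the eigenspace spanned by (2, 2).
With v₁ = 2, v = (2, 2), so v₂ = 2.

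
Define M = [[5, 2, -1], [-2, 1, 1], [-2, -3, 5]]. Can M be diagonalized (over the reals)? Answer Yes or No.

No

Characteristic polynomial: p(μ) = μ^3 - 11μ^2 + 40μ - 48 = (μ - 4)^2(μ - 3).
μ = 4 has algebraic multiplicity 2; rank(M − 4I) = 2, so geometric multiplicity = 1.
Geometric multiplicity < algebraic multiplicity, so M is not diagonalizable.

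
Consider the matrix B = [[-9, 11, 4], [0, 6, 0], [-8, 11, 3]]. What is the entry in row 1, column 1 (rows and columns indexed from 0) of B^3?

Characteristic polynomial: s^3 - 31s - 30 = (s - 6)(s + 1)(s + 5), so the eigenvalues are -5, -1, 6.
s=-1: eigenvector (-1, 0, -2).
s=6: eigenvector (1, 1, 1).
s=-5: eigenvector (1, 0, 1).
P = [[-1, 1, 1], [0, 1, 0], [-2, 1, 1]], D = diag(-1, 6, -5), P⁻¹ = [[1, 0, -1], [0, 1, 0], [2, -1, -1]].
B³ = P·diag(-1, 216, -125)·P⁻¹ = [[-249, 341, 124], [0, 216, 0], [-248, 341, 123]].
The requested entry is 216.

216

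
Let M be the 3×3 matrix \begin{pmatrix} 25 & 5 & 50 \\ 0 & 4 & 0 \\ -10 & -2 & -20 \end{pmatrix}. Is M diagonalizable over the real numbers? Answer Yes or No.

Yes

Characteristic polynomial: p(t) = t^3 - 9t^2 + 20t = t(t - 5)(t - 4).
All 3 eigenvalues are distinct, so M is diagonalizable.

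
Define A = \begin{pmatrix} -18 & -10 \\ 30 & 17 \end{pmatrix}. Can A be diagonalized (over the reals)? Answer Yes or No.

Yes

Characteristic polynomial: p(s) = s^2 + s - 6 = (s - 2)(s + 3).
All 2 eigenvalues are distinct, so A is diagonalizable.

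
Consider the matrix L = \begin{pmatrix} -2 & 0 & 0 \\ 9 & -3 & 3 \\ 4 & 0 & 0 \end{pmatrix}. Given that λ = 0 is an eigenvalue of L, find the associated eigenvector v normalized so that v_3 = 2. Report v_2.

2

L = [[-2, 0, 0], [9, -3, 3], [4, 0, 0]].
Solving (L)v = 0 gives the eigenspace spanned by (0, 2, 2).
With v_3 = 2, v = (0, 2, 2), so v_2 = 2.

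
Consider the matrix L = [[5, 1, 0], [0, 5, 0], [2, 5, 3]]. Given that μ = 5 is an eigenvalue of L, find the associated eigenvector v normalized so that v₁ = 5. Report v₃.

5

L − 5I = [[0, 1, 0], [0, 0, 0], [2, 5, -2]].
Solving (L − 5I)v = 0 gives the eigenspace spanned by (5, 0, 5).
With v₁ = 5, v = (5, 0, 5), so v₃ = 5.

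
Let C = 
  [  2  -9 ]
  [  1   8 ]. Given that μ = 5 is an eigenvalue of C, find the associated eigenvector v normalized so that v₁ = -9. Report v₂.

3

C − 5I = [[-3, -9], [1, 3]].
Solving (C − 5I)v = 0 gives the eigenspace spanned by (-9, 3).
With v₁ = -9, v = (-9, 3), so v₂ = 3.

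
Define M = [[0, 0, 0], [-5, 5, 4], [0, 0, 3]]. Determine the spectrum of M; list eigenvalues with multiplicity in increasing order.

0, 3, 5

Characteristic polynomial: p(r) = r^3 - 8r^2 + 15r = r(r - 5)(r - 3).
Roots (with multiplicity): 0, 3, 5.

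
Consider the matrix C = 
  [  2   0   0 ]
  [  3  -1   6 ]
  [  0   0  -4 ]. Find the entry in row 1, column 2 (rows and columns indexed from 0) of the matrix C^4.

Characteristic polynomial: t^3 + 3t^2 - 6t - 8 = (t - 2)(t + 1)(t + 4), so the eigenvalues are -4, -1, 2.
t=2: eigenvector (1, 1, 0).
t=-1: eigenvector (0, 1, 0).
t=-4: eigenvector (0, -2, 1).
P = [[1, 0, 0], [1, 1, -2], [0, 0, 1]], D = diag(2, -1, -4), P⁻¹ = [[1, 0, 0], [-1, 1, 2], [0, 0, 1]].
C⁴ = P·diag(16, 1, 256)·P⁻¹ = [[16, 0, 0], [15, 1, -510], [0, 0, 256]].
The requested entry is -510.

-510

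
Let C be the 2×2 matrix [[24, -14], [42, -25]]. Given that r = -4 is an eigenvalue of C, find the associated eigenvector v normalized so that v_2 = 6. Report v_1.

3

C + 4I = [[28, -14], [42, -21]].
Solving (C + 4I)v = 0 gives the eigenspace spanned by (3, 6).
With v_2 = 6, v = (3, 6), so v_1 = 3.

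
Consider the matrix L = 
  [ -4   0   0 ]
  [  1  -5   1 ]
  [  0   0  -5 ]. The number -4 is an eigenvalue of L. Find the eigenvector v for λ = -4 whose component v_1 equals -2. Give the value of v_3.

L + 4I = [[0, 0, 0], [1, -1, 1], [0, 0, -1]].
Solving (L + 4I)v = 0 gives the eigenspace spanned by (-2, -2, 0).
With v_1 = -2, v = (-2, -2, 0), so v_3 = 0.

0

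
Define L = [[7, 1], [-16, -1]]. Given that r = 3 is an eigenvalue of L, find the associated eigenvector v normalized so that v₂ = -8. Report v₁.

L − 3I = [[4, 1], [-16, -4]].
Solving (L − 3I)v = 0 gives the eigenspace spanned by (2, -8).
With v₂ = -8, v = (2, -8), so v₁ = 2.

2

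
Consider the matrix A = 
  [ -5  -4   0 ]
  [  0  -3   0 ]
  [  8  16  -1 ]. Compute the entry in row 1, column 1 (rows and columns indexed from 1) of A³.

-125

Characteristic polynomial: μ^3 + 9μ^2 + 23μ + 15 = (μ + 1)(μ + 3)(μ + 5), so the eigenvalues are -5, -3, -1.
μ=-3: eigenvector (-2, 1, 0).
μ=-5: eigenvector (1, 0, -2).
μ=-1: eigenvector (0, 0, 1).
P = [[-2, 1, 0], [1, 0, 0], [0, -2, 1]], D = diag(-3, -5, -1), P⁻¹ = [[0, 1, 0], [1, 2, 0], [2, 4, 1]].
A³ = P·diag(-27, -125, -1)·P⁻¹ = [[-125, -196, 0], [0, -27, 0], [248, 496, -1]].
The requested entry is -125.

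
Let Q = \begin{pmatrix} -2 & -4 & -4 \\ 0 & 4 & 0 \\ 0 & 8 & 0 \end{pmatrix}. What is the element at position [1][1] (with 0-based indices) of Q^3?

Characteristic polynomial: λ^3 - 2λ^2 - 8λ = λ(λ - 4)(λ + 2), so the eigenvalues are -2, 0, 4.
λ=-2: eigenvector (1, 0, 0).
λ=0: eigenvector (-2, 0, 1).
λ=4: eigenvector (-2, 1, 2).
P = [[1, -2, -2], [0, 0, 1], [0, 1, 2]], D = diag(-2, 0, 4), P⁻¹ = [[1, -2, 2], [0, -2, 1], [0, 1, 0]].
Q³ = P·diag(-8, 0, 64)·P⁻¹ = [[-8, -112, -16], [0, 64, 0], [0, 128, 0]].
The requested entry is 64.

64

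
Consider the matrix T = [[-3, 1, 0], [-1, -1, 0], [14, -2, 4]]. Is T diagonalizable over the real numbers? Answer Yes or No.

Characteristic polynomial: p(r) = r^3 - 12r - 16 = (r - 4)(r + 2)^2.
r = -2 has algebraic multiplicity 2; rank(T + 2I) = 2, so geometric multiplicity = 1.
Geometric multiplicity < algebraic multiplicity, so T is not diagonalizable.

No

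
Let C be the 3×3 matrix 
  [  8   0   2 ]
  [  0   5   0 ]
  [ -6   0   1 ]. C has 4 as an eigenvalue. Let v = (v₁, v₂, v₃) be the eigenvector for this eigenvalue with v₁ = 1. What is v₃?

-2

C − 4I = [[4, 0, 2], [0, 1, 0], [-6, 0, -3]].
Solving (C − 4I)v = 0 gives the eigenspace spanned by (1, 0, -2).
With v₁ = 1, v = (1, 0, -2), so v₃ = -2.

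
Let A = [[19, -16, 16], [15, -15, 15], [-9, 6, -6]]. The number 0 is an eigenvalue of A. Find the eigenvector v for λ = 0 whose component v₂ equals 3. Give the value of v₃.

3

A = [[19, -16, 16], [15, -15, 15], [-9, 6, -6]].
Solving (A)v = 0 gives the eigenspace spanned by (0, 3, 3).
With v₂ = 3, v = (0, 3, 3), so v₃ = 3.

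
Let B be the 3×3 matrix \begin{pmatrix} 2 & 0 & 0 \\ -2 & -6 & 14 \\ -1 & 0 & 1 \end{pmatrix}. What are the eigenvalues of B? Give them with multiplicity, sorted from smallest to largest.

-6, 1, 2

Characteristic polynomial: p(t) = t^3 + 3t^2 - 16t + 12 = (t - 2)(t - 1)(t + 6).
Roots (with multiplicity): -6, 1, 2.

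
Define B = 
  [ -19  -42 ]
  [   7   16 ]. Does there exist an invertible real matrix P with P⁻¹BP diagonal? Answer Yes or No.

Characteristic polynomial: p(μ) = μ^2 + 3μ - 10 = (μ - 2)(μ + 5).
All 2 eigenvalues are distinct, so B is diagonalizable.

Yes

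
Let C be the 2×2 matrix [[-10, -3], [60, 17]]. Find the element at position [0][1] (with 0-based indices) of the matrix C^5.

Characteristic polynomial: s^2 - 7s + 10 = (s - 5)(s - 2), so the eigenvalues are 2, 5.
s=2: eigenvector (1, -4).
s=5: eigenvector (-1, 5).
P = [[1, -1], [-4, 5]], D = diag(2, 5), P⁻¹ = [[5, 1], [4, 1]].
C⁵ = P·diag(32, 3125)·P⁻¹ = [[-12340, -3093], [61860, 15497]].
The requested entry is -3093.

-3093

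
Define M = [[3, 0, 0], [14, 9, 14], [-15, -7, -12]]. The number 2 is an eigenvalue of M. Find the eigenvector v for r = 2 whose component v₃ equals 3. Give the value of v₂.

M − 2I = [[1, 0, 0], [14, 7, 14], [-15, -7, -14]].
Solving (M − 2I)v = 0 gives the eigenspace spanned by (0, -6, 3).
With v₃ = 3, v = (0, -6, 3), so v₂ = -6.

-6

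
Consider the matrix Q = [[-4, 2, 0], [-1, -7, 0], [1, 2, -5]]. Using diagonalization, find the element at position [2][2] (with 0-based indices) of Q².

Characteristic polynomial: s^3 + 16s^2 + 85s + 150 = (s + 5)^2(s + 6), so the eigenvalues are -6, -5, -5.
s=-5: eigenvector (2, -1, 1).
s=-6: eigenvector (-1, 1, -1).
s=-5: eigenvector (0, 0, 1).
P = [[2, -1, 0], [-1, 1, 0], [1, -1, 1]], D = diag(-5, -6, -5), P⁻¹ = [[1, 1, 0], [1, 2, 0], [0, 1, 1]].
Q² = P·diag(25, 36, 25)·P⁻¹ = [[14, -22, 0], [11, 47, 0], [-11, -22, 25]].
The requested entry is 25.

25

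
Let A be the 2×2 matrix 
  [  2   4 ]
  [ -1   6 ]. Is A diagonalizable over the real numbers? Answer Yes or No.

Characteristic polynomial: p(s) = s^2 - 8s + 16 = (s - 4)^2.
s = 4 has algebraic multiplicity 2; rank(A − 4I) = 1, so geometric multiplicity = 1.
Geometric multiplicity < algebraic multiplicity, so A is not diagonalizable.

No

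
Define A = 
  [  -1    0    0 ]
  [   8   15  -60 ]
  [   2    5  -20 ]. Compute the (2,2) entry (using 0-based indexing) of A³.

Characteristic polynomial: r^3 + 6r^2 + 5r = r(r + 1)(r + 5), so the eigenvalues are -5, -1, 0.
r=-1: eigenvector (1, -8, -2).
r=-5: eigenvector (0, -3, -1).
r=0: eigenvector (0, 4, 1).
P = [[1, 0, 0], [-8, -3, 4], [-2, -1, 1]], D = diag(-1, -5, 0), P⁻¹ = [[1, 0, 0], [0, 1, -4], [2, 1, -3]].
A³ = P·diag(-1, -125, 0)·P⁻¹ = [[-1, 0, 0], [8, 375, -1500], [2, 125, -500]].
The requested entry is -500.

-500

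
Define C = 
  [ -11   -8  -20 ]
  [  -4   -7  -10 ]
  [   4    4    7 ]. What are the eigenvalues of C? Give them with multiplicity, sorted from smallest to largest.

-5, -3, -3

Characteristic polynomial: p(s) = s^3 + 11s^2 + 39s + 45 = (s + 3)^2(s + 5).
Roots (with multiplicity): -5, -3, -3.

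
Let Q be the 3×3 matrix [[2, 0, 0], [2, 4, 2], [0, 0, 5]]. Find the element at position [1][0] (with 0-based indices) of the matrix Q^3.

56

Characteristic polynomial: μ^3 - 11μ^2 + 38μ - 40 = (μ - 5)(μ - 4)(μ - 2), so the eigenvalues are 2, 4, 5.
μ=2: eigenvector (1, -1, 0).
μ=4: eigenvector (0, 1, 0).
μ=5: eigenvector (0, 2, 1).
P = [[1, 0, 0], [-1, 1, 2], [0, 0, 1]], D = diag(2, 4, 5), P⁻¹ = [[1, 0, 0], [1, 1, -2], [0, 0, 1]].
Q³ = P·diag(8, 64, 125)·P⁻¹ = [[8, 0, 0], [56, 64, 122], [0, 0, 125]].
The requested entry is 56.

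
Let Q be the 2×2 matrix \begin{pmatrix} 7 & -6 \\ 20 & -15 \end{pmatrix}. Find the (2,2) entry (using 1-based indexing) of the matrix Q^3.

Characteristic polynomial: μ^2 + 8μ + 15 = (μ + 3)(μ + 5), so the eigenvalues are -5, -3.
μ=-5: eigenvector (1, 2).
μ=-3: eigenvector (-3, -5).
P = [[1, -3], [2, -5]], D = diag(-5, -3), P⁻¹ = [[-5, 3], [-2, 1]].
Q³ = P·diag(-125, -27)·P⁻¹ = [[463, -294], [980, -615]].
The requested entry is -615.

-615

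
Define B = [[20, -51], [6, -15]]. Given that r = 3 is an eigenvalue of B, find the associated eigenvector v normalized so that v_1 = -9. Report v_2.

B − 3I = [[17, -51], [6, -18]].
Solving (B − 3I)v = 0 gives the eigenspace spanned by (-9, -3).
With v_1 = -9, v = (-9, -3), so v_2 = -3.

-3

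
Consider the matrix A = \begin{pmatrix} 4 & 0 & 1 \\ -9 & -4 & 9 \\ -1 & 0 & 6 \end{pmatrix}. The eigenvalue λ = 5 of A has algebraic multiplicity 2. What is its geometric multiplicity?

A − 5I = [[-1, 0, 1], [-9, -9, 9], [-1, 0, 1]].
This matrix has rank 2, so its null space has dimension 3 − 2 = 1.

1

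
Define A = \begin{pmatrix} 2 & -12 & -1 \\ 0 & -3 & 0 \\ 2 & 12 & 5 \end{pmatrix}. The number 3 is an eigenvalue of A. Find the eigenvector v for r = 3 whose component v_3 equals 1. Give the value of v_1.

-1

A − 3I = [[-1, -12, -1], [0, -6, 0], [2, 12, 2]].
Solving (A − 3I)v = 0 gives the eigenspace spanned by (-1, 0, 1).
With v_3 = 1, v = (-1, 0, 1), so v_1 = -1.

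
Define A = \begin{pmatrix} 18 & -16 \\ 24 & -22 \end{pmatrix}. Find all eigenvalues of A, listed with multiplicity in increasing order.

-6, 2

Characteristic polynomial: p(s) = s^2 + 4s - 12 = (s - 2)(s + 6).
Roots (with multiplicity): -6, 2.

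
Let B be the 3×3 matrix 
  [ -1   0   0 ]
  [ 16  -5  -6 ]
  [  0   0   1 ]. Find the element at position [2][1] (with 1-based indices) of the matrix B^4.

Characteristic polynomial: t^3 + 5t^2 - t - 5 = (t - 1)(t + 1)(t + 5), so the eigenvalues are -5, -1, 1.
t=-1: eigenvector (1, 4, 0).
t=-5: eigenvector (0, 1, 0).
t=1: eigenvector (0, -1, 1).
P = [[1, 0, 0], [4, 1, -1], [0, 0, 1]], D = diag(-1, -5, 1), P⁻¹ = [[1, 0, 0], [-4, 1, 1], [0, 0, 1]].
B⁴ = P·diag(1, 625, 1)·P⁻¹ = [[1, 0, 0], [-2496, 625, 624], [0, 0, 1]].
The requested entry is -2496.

-2496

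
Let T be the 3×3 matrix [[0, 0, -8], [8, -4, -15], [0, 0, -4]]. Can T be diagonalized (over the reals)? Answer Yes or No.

No

Characteristic polynomial: p(μ) = μ^3 + 8μ^2 + 16μ = μ(μ + 4)^2.
μ = -4 has algebraic multiplicity 2; rank(T + 4I) = 2, so geometric multiplicity = 1.
Geometric multiplicity < algebraic multiplicity, so T is not diagonalizable.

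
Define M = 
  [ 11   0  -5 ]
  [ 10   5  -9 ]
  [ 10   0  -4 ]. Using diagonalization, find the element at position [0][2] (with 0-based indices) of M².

Characteristic polynomial: λ^3 - 12λ^2 + 41λ - 30 = (λ - 6)(λ - 5)(λ - 1), so the eigenvalues are 1, 5, 6.
λ=1: eigenvector (-1, -2, -2).
λ=5: eigenvector (0, 1, 0).
λ=6: eigenvector (1, 1, 1).
P = [[-1, 0, 1], [-2, 1, 1], [-2, 0, 1]], D = diag(1, 5, 6), P⁻¹ = [[1, 0, -1], [0, 1, -1], [2, 0, -1]].
M² = P·diag(1, 25, 36)·P⁻¹ = [[71, 0, -35], [70, 25, -59], [70, 0, -34]].
The requested entry is -35.

-35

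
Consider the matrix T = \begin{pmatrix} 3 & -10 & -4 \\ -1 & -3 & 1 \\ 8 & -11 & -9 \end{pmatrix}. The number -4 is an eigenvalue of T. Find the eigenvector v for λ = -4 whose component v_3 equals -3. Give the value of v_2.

T + 4I = [[7, -10, -4], [-1, 1, 1], [8, -11, -5]].
Solving (T + 4I)v = 0 gives the eigenspace spanned by (-6, -3, -3).
With v_3 = -3, v = (-6, -3, -3), so v_2 = -3.

-3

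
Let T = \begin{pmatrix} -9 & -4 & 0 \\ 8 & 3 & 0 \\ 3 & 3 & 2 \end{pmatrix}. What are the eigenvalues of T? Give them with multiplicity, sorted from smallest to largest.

-5, -1, 2

Characteristic polynomial: p(s) = s^3 + 4s^2 - 7s - 10 = (s - 2)(s + 1)(s + 5).
Roots (with multiplicity): -5, -1, 2.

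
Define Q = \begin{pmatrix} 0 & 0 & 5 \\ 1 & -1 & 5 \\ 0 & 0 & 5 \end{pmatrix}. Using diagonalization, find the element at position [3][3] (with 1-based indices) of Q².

25

Characteristic polynomial: λ^3 - 4λ^2 - 5λ = λ(λ - 5)(λ + 1), so the eigenvalues are -1, 0, 5.
λ=0: eigenvector (1, 1, 0).
λ=-1: eigenvector (0, 1, 0).
λ=5: eigenvector (1, 1, 1).
P = [[1, 0, 1], [1, 1, 1], [0, 0, 1]], D = diag(0, -1, 5), P⁻¹ = [[1, 0, -1], [-1, 1, 0], [0, 0, 1]].
Q² = P·diag(0, 1, 25)·P⁻¹ = [[0, 0, 25], [-1, 1, 25], [0, 0, 25]].
The requested entry is 25.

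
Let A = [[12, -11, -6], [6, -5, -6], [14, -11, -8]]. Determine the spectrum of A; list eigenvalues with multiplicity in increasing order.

Characteristic polynomial: p(μ) = μ^3 + μ^2 - 32μ - 60 = (μ - 6)(μ + 2)(μ + 5).
Roots (with multiplicity): -5, -2, 6.

-5, -2, 6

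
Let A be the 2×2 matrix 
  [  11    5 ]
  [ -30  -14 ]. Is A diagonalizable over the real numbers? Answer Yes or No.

Characteristic polynomial: p(r) = r^2 + 3r - 4 = (r - 1)(r + 4).
All 2 eigenvalues are distinct, so A is diagonalizable.

Yes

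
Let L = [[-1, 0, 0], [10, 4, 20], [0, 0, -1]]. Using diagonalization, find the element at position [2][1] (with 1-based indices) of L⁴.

510

Characteristic polynomial: r^3 - 2r^2 - 7r - 4 = (r - 4)(r + 1)^2, so the eigenvalues are -1, -1, 4.
r=-1: eigenvector (1, -2, 0).
r=-1: eigenvector (0, -4, 1).
r=4: eigenvector (0, 1, 0).
P = [[1, 0, 0], [-2, -4, 1], [0, 1, 0]], D = diag(-1, -1, 4), P⁻¹ = [[1, 0, 0], [0, 0, 1], [2, 1, 4]].
L⁴ = P·diag(1, 1, 256)·P⁻¹ = [[1, 0, 0], [510, 256, 1020], [0, 0, 1]].
The requested entry is 510.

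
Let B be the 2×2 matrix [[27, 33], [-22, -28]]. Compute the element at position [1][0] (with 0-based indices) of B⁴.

1342

Characteristic polynomial: r^2 + r - 30 = (r - 5)(r + 6), so the eigenvalues are -6, 5.
r=-6: eigenvector (1, -1).
r=5: eigenvector (3, -2).
P = [[1, 3], [-1, -2]], D = diag(-6, 5), P⁻¹ = [[-2, -3], [1, 1]].
B⁴ = P·diag(1296, 625)·P⁻¹ = [[-717, -2013], [1342, 2638]].
The requested entry is 1342.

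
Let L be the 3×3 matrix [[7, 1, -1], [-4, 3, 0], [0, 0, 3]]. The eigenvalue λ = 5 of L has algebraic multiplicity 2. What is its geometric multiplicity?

L − 5I = [[2, 1, -1], [-4, -2, 0], [0, 0, -2]].
This matrix has rank 2, so its null space has dimension 3 − 2 = 1.

1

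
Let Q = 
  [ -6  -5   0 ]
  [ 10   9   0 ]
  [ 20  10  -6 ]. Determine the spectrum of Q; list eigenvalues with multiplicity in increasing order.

Characteristic polynomial: p(t) = t^3 + 3t^2 - 22t - 24 = (t - 4)(t + 1)(t + 6).
Roots (with multiplicity): -6, -1, 4.

-6, -1, 4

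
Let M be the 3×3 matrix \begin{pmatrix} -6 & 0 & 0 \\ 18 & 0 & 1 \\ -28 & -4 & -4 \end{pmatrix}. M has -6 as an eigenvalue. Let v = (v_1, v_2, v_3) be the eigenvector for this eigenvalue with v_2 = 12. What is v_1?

-3

M + 6I = [[0, 0, 0], [18, 6, 1], [-28, -4, 2]].
Solving (M + 6I)v = 0 gives the eigenspace spanned by (-3, 12, -18).
With v_2 = 12, v = (-3, 12, -18), so v_1 = -3.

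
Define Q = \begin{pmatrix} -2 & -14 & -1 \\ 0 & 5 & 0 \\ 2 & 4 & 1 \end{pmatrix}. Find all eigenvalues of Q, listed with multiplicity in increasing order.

Characteristic polynomial: p(μ) = μ^3 - 4μ^2 - 5μ = μ(μ - 5)(μ + 1).
Roots (with multiplicity): -1, 0, 5.

-1, 0, 5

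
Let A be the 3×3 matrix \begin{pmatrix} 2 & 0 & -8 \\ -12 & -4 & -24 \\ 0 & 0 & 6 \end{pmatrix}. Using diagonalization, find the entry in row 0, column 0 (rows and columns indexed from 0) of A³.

Characteristic polynomial: r^3 - 4r^2 - 20r + 48 = (r - 6)(r - 2)(r + 4), so the eigenvalues are -4, 2, 6.
r=2: eigenvector (1, -2, 0).
r=-4: eigenvector (0, 1, 0).
r=6: eigenvector (-2, 0, 1).
P = [[1, 0, -2], [-2, 1, 0], [0, 0, 1]], D = diag(2, -4, 6), P⁻¹ = [[1, 0, 2], [2, 1, 4], [0, 0, 1]].
A³ = P·diag(8, -64, 216)·P⁻¹ = [[8, 0, -416], [-144, -64, -288], [0, 0, 216]].
The requested entry is 8.

8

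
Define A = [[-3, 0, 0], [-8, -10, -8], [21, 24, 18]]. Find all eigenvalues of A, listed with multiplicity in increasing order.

-3, 2, 6

Characteristic polynomial: p(s) = s^3 - 5s^2 - 12s + 36 = (s - 6)(s - 2)(s + 3).
Roots (with multiplicity): -3, 2, 6.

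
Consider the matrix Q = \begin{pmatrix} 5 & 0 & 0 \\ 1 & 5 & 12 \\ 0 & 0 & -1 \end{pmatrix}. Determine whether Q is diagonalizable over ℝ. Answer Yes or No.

No

Characteristic polynomial: p(t) = t^3 - 9t^2 + 15t + 25 = (t - 5)^2(t + 1).
t = 5 has algebraic multiplicity 2; rank(Q − 5I) = 2, so geometric multiplicity = 1.
Geometric multiplicity < algebraic multiplicity, so Q is not diagonalizable.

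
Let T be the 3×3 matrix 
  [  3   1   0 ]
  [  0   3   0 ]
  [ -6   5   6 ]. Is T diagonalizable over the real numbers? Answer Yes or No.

Characteristic polynomial: p(μ) = μ^3 - 12μ^2 + 45μ - 54 = (μ - 6)(μ - 3)^2.
μ = 3 has algebraic multiplicity 2; rank(T − 3I) = 2, so geometric multiplicity = 1.
Geometric multiplicity < algebraic multiplicity, so T is not diagonalizable.

No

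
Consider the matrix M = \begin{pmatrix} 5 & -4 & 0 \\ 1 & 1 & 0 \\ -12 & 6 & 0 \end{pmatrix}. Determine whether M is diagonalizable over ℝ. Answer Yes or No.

Characteristic polynomial: p(μ) = μ^3 - 6μ^2 + 9μ = μ(μ - 3)^2.
μ = 3 has algebraic multiplicity 2; rank(M − 3I) = 2, so geometric multiplicity = 1.
Geometric multiplicity < algebraic multiplicity, so M is not diagonalizable.

No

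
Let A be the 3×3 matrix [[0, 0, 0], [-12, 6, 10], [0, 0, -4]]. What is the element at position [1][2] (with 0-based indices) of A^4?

1040

Characteristic polynomial: t^3 - 2t^2 - 24t = t(t - 6)(t + 4), so the eigenvalues are -4, 0, 6.
t=0: eigenvector (1, 2, 0).
t=6: eigenvector (0, 1, 0).
t=-4: eigenvector (0, -1, 1).
P = [[1, 0, 0], [2, 1, -1], [0, 0, 1]], D = diag(0, 6, -4), P⁻¹ = [[1, 0, 0], [-2, 1, 1], [0, 0, 1]].
A⁴ = P·diag(0, 1296, 256)·P⁻¹ = [[0, 0, 0], [-2592, 1296, 1040], [0, 0, 256]].
The requested entry is 1040.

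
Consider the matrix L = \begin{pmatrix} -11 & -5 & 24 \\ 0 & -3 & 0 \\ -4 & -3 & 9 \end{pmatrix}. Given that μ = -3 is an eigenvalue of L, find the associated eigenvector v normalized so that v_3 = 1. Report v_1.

L + 3I = [[-8, -5, 24], [0, 0, 0], [-4, -3, 12]].
Solving (L + 3I)v = 0 gives the eigenspace spanned by (3, 0, 1).
With v_3 = 1, v = (3, 0, 1), so v_1 = 3.

3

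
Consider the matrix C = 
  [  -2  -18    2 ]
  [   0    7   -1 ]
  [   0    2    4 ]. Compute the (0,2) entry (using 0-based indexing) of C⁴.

Characteristic polynomial: s^3 - 9s^2 + 8s + 60 = (s - 6)(s - 5)(s + 2), so the eigenvalues are -2, 5, 6.
s=5: eigenvector (-2, 1, 2).
s=-2: eigenvector (1, 0, 0).
s=6: eigenvector (2, -1, -1).
P = [[-2, 1, 2], [1, 0, -1], [2, 0, -1]], D = diag(5, -2, 6), P⁻¹ = [[0, -1, 1], [1, 2, 0], [0, -2, 1]].
C⁴ = P·diag(625, 16, 1296)·P⁻¹ = [[16, -3902, 1342], [0, 1967, -671], [0, 1342, -46]].
The requested entry is 1342.

1342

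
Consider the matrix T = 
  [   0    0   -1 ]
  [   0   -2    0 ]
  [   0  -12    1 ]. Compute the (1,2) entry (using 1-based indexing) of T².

12

Characteristic polynomial: λ^3 + λ^2 - 2λ = λ(λ - 1)(λ + 2), so the eigenvalues are -2, 0, 1.
λ=-2: eigenvector (2, 1, 4).
λ=0: eigenvector (1, 0, 0).
λ=1: eigenvector (-1, 0, 1).
P = [[2, 1, -1], [1, 0, 0], [4, 0, 1]], D = diag(-2, 0, 1), P⁻¹ = [[0, 1, 0], [1, -6, 1], [0, -4, 1]].
T² = P·diag(4, 0, 1)·P⁻¹ = [[0, 12, -1], [0, 4, 0], [0, 12, 1]].
The requested entry is 12.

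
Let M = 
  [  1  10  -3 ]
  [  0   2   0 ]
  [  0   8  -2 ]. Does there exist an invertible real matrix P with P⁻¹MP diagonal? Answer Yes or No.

Characteristic polynomial: p(μ) = μ^3 - μ^2 - 4μ + 4 = (μ - 2)(μ - 1)(μ + 2).
All 3 eigenvalues are distinct, so M is diagonalizable.

Yes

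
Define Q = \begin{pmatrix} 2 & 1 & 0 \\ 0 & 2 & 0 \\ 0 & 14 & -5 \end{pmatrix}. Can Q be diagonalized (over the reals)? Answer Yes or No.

No

Characteristic polynomial: p(μ) = μ^3 + μ^2 - 16μ + 20 = (μ - 2)^2(μ + 5).
μ = 2 has algebraic multiplicity 2; rank(Q − 2I) = 2, so geometric multiplicity = 1.
Geometric multiplicity < algebraic multiplicity, so Q is not diagonalizable.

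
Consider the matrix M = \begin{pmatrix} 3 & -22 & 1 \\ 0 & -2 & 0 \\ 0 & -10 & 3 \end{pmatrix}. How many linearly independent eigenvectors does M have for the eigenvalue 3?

M − 3I = [[0, -22, 1], [0, -5, 0], [0, -10, 0]].
This matrix has rank 2, so its null space has dimension 3 − 2 = 1.

1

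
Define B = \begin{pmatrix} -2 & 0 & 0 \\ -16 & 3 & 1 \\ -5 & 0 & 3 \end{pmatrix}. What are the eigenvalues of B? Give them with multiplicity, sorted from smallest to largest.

-2, 3, 3

Characteristic polynomial: p(r) = r^3 - 4r^2 - 3r + 18 = (r - 3)^2(r + 2).
Roots (with multiplicity): -2, 3, 3.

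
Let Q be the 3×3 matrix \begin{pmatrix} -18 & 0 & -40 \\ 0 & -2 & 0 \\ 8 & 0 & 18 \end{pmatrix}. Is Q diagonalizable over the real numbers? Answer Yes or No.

Yes

Characteristic polynomial: p(r) = r^3 + 2r^2 - 4r - 8 = (r - 2)(r + 2)^2.
r = -2 has algebraic multiplicity 2; rank(Q + 2I) = 1, so geometric multiplicity = 2.
Every eigenvalue has geometric = algebraic multiplicity, so Q is diagonalizable.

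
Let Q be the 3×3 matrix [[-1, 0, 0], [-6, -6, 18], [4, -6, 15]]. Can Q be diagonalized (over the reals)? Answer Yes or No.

Yes

Characteristic polynomial: p(s) = s^3 - 8s^2 + 9s + 18 = (s - 6)(s - 3)(s + 1).
All 3 eigenvalues are distinct, so Q is diagonalizable.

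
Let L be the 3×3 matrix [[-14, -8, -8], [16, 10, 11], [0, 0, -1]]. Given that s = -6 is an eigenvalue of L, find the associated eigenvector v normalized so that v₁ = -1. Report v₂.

L + 6I = [[-8, -8, -8], [16, 16, 11], [0, 0, 5]].
Solving (L + 6I)v = 0 gives the eigenspace spanned by (-1, 1, 0).
With v₁ = -1, v = (-1, 1, 0), so v₂ = 1.

1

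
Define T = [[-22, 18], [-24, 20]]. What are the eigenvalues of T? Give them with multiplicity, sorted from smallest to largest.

-4, 2

Characteristic polynomial: p(μ) = μ^2 + 2μ - 8 = (μ - 2)(μ + 4).
Roots (with multiplicity): -4, 2.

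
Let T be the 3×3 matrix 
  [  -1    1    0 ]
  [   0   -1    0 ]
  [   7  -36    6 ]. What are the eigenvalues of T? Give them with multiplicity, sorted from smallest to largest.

-1, -1, 6

Characteristic polynomial: p(s) = s^3 - 4s^2 - 11s - 6 = (s - 6)(s + 1)^2.
Roots (with multiplicity): -1, -1, 6.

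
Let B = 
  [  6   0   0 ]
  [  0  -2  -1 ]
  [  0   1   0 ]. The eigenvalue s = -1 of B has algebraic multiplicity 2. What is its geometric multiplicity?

B + 1I = [[7, 0, 0], [0, -1, -1], [0, 1, 1]].
This matrix has rank 2, so its null space has dimension 3 − 2 = 1.

1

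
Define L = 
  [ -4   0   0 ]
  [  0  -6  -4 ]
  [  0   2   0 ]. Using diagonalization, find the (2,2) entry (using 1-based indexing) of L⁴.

Characteristic polynomial: r^3 + 10r^2 + 32r + 32 = (r + 2)(r + 4)^2, so the eigenvalues are -4, -4, -2.
r=-4: eigenvector (1, 0, 0).
r=-2: eigenvector (0, -1, 1).
r=-4: eigenvector (0, -2, 1).
P = [[1, 0, 0], [0, -1, -2], [0, 1, 1]], D = diag(-4, -2, -4), P⁻¹ = [[1, 0, 0], [0, 1, 2], [0, -1, -1]].
L⁴ = P·diag(256, 16, 256)·P⁻¹ = [[256, 0, 0], [0, 496, 480], [0, -240, -224]].
The requested entry is 496.

496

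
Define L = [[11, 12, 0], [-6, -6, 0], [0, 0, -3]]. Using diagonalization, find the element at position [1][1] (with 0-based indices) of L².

-36

Characteristic polynomial: μ^3 - 2μ^2 - 9μ + 18 = (μ - 3)(μ - 2)(μ + 3), so the eigenvalues are -3, 2, 3.
μ=-3: eigenvector (0, 0, 1).
μ=2: eigenvector (4, -3, 0).
μ=3: eigenvector (-3, 2, 0).
P = [[0, 4, -3], [0, -3, 2], [1, 0, 0]], D = diag(-3, 2, 3), P⁻¹ = [[0, 0, 1], [-2, -3, 0], [-3, -4, 0]].
L² = P·diag(9, 4, 9)·P⁻¹ = [[49, 60, 0], [-30, -36, 0], [0, 0, 9]].
The requested entry is -36.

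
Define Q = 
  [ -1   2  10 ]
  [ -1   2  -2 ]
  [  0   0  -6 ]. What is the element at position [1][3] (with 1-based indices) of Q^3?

Characteristic polynomial: μ^3 + 5μ^2 - 6μ = μ(μ - 1)(μ + 6), so the eigenvalues are -6, 0, 1.
μ=1: eigenvector (1, 1, 0).
μ=0: eigenvector (-2, -1, 0).
μ=-6: eigenvector (-2, 0, 1).
P = [[1, -2, -2], [1, -1, 0], [0, 0, 1]], D = diag(1, 0, -6), P⁻¹ = [[-1, 2, -2], [-1, 1, -2], [0, 0, 1]].
Q³ = P·diag(1, 0, -216)·P⁻¹ = [[-1, 2, 430], [-1, 2, -2], [0, 0, -216]].
The requested entry is 430.

430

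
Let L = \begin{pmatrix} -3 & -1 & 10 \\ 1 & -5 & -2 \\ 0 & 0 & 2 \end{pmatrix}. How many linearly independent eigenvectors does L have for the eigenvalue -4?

1

L + 4I = [[1, -1, 10], [1, -1, -2], [0, 0, 6]].
This matrix has rank 2, so its null space has dimension 3 − 2 = 1.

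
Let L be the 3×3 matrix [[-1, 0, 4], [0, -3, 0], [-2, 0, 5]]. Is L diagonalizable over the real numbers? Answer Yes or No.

Yes

Characteristic polynomial: p(λ) = λ^3 - λ^2 - 9λ + 9 = (λ - 3)(λ - 1)(λ + 3).
All 3 eigenvalues are distinct, so L is diagonalizable.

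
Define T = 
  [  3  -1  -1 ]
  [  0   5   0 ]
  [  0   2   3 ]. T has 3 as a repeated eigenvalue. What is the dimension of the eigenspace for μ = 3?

1

T − 3I = [[0, -1, -1], [0, 2, 0], [0, 2, 0]].
This matrix has rank 2, so its null space has dimension 3 − 2 = 1.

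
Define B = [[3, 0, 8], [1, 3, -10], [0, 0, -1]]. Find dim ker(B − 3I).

B − 3I = [[0, 0, 8], [1, 0, -10], [0, 0, -4]].
This matrix has rank 2, so its null space has dimension 3 − 2 = 1.

1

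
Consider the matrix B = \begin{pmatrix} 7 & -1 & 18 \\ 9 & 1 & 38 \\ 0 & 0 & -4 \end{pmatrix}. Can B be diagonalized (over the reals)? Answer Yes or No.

Characteristic polynomial: p(s) = s^3 - 4s^2 - 16s + 64 = (s - 4)^2(s + 4).
s = 4 has algebraic multiplicity 2; rank(B − 4I) = 2, so geometric multiplicity = 1.
Geometric multiplicity < algebraic multiplicity, so B is not diagonalizable.

No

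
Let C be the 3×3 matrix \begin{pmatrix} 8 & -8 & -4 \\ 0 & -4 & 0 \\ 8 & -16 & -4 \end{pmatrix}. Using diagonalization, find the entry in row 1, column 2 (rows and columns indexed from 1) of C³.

Characteristic polynomial: s^3 - 16s = s(s - 4)(s + 4), so the eigenvalues are -4, 0, 4.
s=4: eigenvector (1, 0, 1).
s=-4: eigenvector (2, 1, 4).
s=0: eigenvector (1, 0, 2).
P = [[1, 2, 1], [0, 1, 0], [1, 4, 2]], D = diag(4, -4, 0), P⁻¹ = [[2, 0, -1], [0, 1, 0], [-1, -2, 1]].
C³ = P·diag(64, -64, 0)·P⁻¹ = [[128, -128, -64], [0, -64, 0], [128, -256, -64]].
The requested entry is -128.

-128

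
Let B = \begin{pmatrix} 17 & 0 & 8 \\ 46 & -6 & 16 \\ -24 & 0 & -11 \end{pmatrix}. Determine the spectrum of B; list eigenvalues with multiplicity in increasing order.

Characteristic polynomial: p(s) = s^3 - 31s + 30 = (s - 5)(s - 1)(s + 6).
Roots (with multiplicity): -6, 1, 5.

-6, 1, 5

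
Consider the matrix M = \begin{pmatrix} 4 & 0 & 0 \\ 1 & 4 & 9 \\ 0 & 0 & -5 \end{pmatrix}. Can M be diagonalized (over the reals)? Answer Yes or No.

No

Characteristic polynomial: p(r) = r^3 - 3r^2 - 24r + 80 = (r - 4)^2(r + 5).
r = 4 has algebraic multiplicity 2; rank(M − 4I) = 2, so geometric multiplicity = 1.
Geometric multiplicity < algebraic multiplicity, so M is not diagonalizable.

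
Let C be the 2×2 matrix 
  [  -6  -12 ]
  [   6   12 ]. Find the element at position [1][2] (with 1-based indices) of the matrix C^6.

Characteristic polynomial: λ^2 - 6λ = λ(λ - 6), so the eigenvalues are 0, 6.
λ=0: eigenvector (2, -1).
λ=6: eigenvector (-1, 1).
P = [[2, -1], [-1, 1]], D = diag(0, 6), P⁻¹ = [[1, 1], [1, 2]].
C⁶ = P·diag(0, 46656)·P⁻¹ = [[-46656, -93312], [46656, 93312]].
The requested entry is -93312.

-93312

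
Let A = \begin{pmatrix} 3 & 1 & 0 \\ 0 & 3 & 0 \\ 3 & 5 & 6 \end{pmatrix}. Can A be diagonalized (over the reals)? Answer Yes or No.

Characteristic polynomial: p(t) = t^3 - 12t^2 + 45t - 54 = (t - 6)(t - 3)^2.
t = 3 has algebraic multiplicity 2; rank(A − 3I) = 2, so geometric multiplicity = 1.
Geometric multiplicity < algebraic multiplicity, so A is not diagonalizable.

No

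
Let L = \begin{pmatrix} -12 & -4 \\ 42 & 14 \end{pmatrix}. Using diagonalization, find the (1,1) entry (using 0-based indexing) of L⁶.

Characteristic polynomial: λ^2 - 2λ = λ(λ - 2), so the eigenvalues are 0, 2.
λ=2: eigenvector (-2, 7).
λ=0: eigenvector (1, -3).
P = [[-2, 1], [7, -3]], D = diag(2, 0), P⁻¹ = [[3, 1], [7, 2]].
L⁶ = P·diag(64, 0)·P⁻¹ = [[-384, -128], [1344, 448]].
The requested entry is 448.

448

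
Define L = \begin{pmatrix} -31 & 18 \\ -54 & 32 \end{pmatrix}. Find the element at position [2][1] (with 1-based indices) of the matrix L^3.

-1134

Characteristic polynomial: t^2 - t - 20 = (t - 5)(t + 4), so the eigenvalues are -4, 5.
t=-4: eigenvector (-2, -3).
t=5: eigenvector (1, 2).
P = [[-2, 1], [-3, 2]], D = diag(-4, 5), P⁻¹ = [[-2, 1], [-3, 2]].
L³ = P·diag(-64, 125)·P⁻¹ = [[-631, 378], [-1134, 692]].
The requested entry is -1134.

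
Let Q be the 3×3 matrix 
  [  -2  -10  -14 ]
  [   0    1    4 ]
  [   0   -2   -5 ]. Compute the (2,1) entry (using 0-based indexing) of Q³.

Characteristic polynomial: t^3 + 6t^2 + 11t + 6 = (t + 1)(t + 2)(t + 3), so the eigenvalues are -3, -2, -1.
t=-2: eigenvector (1, 0, 0).
t=-1: eigenvector (-6, 2, -1).
t=-3: eigenvector (4, -1, 1).
P = [[1, -6, 4], [0, 2, -1], [0, -1, 1]], D = diag(-2, -1, -3), P⁻¹ = [[1, 2, -2], [0, 1, 1], [0, 1, 2]].
Q³ = P·diag(-8, -1, -27)·P⁻¹ = [[-8, -118, -194], [0, 25, 52], [0, -26, -53]].
The requested entry is -26.

-26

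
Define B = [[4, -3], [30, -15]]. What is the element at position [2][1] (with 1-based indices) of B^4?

Characteristic polynomial: r^2 + 11r + 30 = (r + 5)(r + 6), so the eigenvalues are -6, -5.
r=-5: eigenvector (1, 3).
r=-6: eigenvector (3, 10).
P = [[1, 3], [3, 10]], D = diag(-5, -6), P⁻¹ = [[10, -3], [-3, 1]].
B⁴ = P·diag(625, 1296)·P⁻¹ = [[-5414, 2013], [-20130, 7335]].
The requested entry is -20130.

-20130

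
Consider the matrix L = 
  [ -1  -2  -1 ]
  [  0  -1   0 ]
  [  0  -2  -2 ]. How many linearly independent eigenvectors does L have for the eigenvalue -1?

2

L + 1I = [[0, -2, -1], [0, 0, 0], [0, -2, -1]].
This matrix has rank 1, so its null space has dimension 3 − 1 = 2.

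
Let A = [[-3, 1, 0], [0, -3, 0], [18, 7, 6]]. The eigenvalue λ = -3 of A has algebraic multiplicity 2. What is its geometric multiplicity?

1

A + 3I = [[0, 1, 0], [0, 0, 0], [18, 7, 9]].
This matrix has rank 2, so its null space has dimension 3 − 2 = 1.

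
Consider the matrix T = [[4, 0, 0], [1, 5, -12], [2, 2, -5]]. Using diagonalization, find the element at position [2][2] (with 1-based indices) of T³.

5

Characteristic polynomial: μ^3 - 4μ^2 - μ + 4 = (μ - 4)(μ - 1)(μ + 1), so the eigenvalues are -1, 1, 4.
μ=4: eigenvector (1, -1, 0).
μ=1: eigenvector (0, 3, 1).
μ=-1: eigenvector (0, 2, 1).
P = [[1, 0, 0], [-1, 3, 2], [0, 1, 1]], D = diag(4, 1, -1), P⁻¹ = [[1, 0, 0], [1, 1, -2], [-1, -1, 3]].
T³ = P·diag(64, 1, -1)·P⁻¹ = [[64, 0, 0], [-59, 5, -12], [2, 2, -5]].
The requested entry is 5.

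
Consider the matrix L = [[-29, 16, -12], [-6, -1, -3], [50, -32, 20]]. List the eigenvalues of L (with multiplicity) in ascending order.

-5, -4, -1

Characteristic polynomial: p(r) = r^3 + 10r^2 + 29r + 20 = (r + 1)(r + 4)(r + 5).
Roots (with multiplicity): -5, -4, -1.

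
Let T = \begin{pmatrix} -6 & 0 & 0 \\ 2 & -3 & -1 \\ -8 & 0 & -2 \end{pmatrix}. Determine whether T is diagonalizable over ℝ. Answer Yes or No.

Yes

Characteristic polynomial: p(μ) = μ^3 + 11μ^2 + 36μ + 36 = (μ + 2)(μ + 3)(μ + 6).
All 3 eigenvalues are distinct, so T is diagonalizable.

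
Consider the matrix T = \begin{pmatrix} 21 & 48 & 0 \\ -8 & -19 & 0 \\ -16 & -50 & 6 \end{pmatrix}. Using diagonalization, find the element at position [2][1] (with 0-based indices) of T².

Characteristic polynomial: λ^3 - 8λ^2 - 3λ + 90 = (λ - 6)(λ - 5)(λ + 3), so the eigenvalues are -3, 5, 6.
λ=5: eigenvector (3, -1, -2).
λ=6: eigenvector (0, 0, 1).
λ=-3: eigenvector (-2, 1, 2).
P = [[3, 0, -2], [-1, 0, 1], [-2, 1, 2]], D = diag(5, 6, -3), P⁻¹ = [[1, 2, 0], [0, -2, 1], [1, 3, 0]].
T² = P·diag(25, 36, 9)·P⁻¹ = [[57, 96, 0], [-16, -23, 0], [-32, -118, 36]].
The requested entry is -118.

-118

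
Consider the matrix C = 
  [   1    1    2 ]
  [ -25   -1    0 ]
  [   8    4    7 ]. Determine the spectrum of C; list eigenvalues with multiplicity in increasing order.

Characteristic polynomial: p(t) = t^3 - 7t^2 + 8t + 16 = (t - 4)^2(t + 1).
Roots (with multiplicity): -1, 4, 4.

-1, 4, 4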